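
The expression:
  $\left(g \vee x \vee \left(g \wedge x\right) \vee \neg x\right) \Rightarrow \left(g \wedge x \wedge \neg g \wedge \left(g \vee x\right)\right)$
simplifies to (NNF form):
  $\text{False}$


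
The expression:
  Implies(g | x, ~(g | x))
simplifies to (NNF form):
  ~g & ~x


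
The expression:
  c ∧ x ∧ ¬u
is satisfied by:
  {c: True, x: True, u: False}


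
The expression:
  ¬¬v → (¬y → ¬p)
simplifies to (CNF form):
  y ∨ ¬p ∨ ¬v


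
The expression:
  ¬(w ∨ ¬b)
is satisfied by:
  {b: True, w: False}


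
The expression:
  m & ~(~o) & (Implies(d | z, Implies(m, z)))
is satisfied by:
  {m: True, z: True, o: True, d: False}
  {m: True, o: True, z: False, d: False}
  {m: True, d: True, z: True, o: True}


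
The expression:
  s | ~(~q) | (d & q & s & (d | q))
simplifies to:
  q | s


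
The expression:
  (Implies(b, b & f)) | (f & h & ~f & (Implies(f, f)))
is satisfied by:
  {f: True, b: False}
  {b: False, f: False}
  {b: True, f: True}


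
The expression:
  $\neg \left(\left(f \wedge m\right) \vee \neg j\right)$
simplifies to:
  $j \wedge \left(\neg f \vee \neg m\right)$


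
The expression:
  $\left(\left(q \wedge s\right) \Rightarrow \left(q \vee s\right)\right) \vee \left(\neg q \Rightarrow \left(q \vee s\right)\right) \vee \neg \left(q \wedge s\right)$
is always true.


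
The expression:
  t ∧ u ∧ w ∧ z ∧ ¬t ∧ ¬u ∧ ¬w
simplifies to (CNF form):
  False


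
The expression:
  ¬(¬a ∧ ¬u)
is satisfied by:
  {a: True, u: True}
  {a: True, u: False}
  {u: True, a: False}


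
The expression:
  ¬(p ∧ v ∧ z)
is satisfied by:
  {p: False, v: False, z: False}
  {z: True, p: False, v: False}
  {v: True, p: False, z: False}
  {z: True, v: True, p: False}
  {p: True, z: False, v: False}
  {z: True, p: True, v: False}
  {v: True, p: True, z: False}


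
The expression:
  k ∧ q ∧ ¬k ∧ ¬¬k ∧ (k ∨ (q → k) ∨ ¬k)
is never true.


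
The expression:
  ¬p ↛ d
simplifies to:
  ¬d ∧ ¬p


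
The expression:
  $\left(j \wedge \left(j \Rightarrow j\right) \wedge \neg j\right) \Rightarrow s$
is always true.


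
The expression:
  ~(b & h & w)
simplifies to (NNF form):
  ~b | ~h | ~w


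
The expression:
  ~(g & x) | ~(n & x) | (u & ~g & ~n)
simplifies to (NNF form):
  ~g | ~n | ~x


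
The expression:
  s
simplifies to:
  s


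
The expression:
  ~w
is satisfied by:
  {w: False}


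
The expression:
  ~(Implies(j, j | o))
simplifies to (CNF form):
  False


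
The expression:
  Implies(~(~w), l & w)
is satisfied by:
  {l: True, w: False}
  {w: False, l: False}
  {w: True, l: True}


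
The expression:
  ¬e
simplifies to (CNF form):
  ¬e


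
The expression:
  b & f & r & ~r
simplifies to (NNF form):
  False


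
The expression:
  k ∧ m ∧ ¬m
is never true.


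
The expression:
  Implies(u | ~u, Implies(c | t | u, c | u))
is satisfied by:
  {c: True, u: True, t: False}
  {c: True, u: False, t: False}
  {u: True, c: False, t: False}
  {c: False, u: False, t: False}
  {c: True, t: True, u: True}
  {c: True, t: True, u: False}
  {t: True, u: True, c: False}


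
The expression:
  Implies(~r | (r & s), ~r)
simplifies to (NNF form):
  ~r | ~s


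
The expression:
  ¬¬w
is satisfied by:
  {w: True}


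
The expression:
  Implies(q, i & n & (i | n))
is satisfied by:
  {n: True, i: True, q: False}
  {n: True, i: False, q: False}
  {i: True, n: False, q: False}
  {n: False, i: False, q: False}
  {n: True, q: True, i: True}


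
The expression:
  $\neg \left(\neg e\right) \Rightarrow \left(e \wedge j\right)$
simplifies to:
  $j \vee \neg e$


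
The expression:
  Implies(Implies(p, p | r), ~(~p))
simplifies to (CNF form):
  p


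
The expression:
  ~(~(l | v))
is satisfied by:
  {v: True, l: True}
  {v: True, l: False}
  {l: True, v: False}


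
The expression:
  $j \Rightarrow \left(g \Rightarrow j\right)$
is always true.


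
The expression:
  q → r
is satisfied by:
  {r: True, q: False}
  {q: False, r: False}
  {q: True, r: True}


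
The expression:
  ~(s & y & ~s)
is always true.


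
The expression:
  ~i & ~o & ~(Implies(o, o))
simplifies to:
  False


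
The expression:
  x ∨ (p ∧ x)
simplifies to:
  x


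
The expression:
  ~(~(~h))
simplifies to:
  ~h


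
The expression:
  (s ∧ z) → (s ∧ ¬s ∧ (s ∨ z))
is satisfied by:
  {s: False, z: False}
  {z: True, s: False}
  {s: True, z: False}


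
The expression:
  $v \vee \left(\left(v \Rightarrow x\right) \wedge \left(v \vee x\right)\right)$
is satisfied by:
  {x: True, v: True}
  {x: True, v: False}
  {v: True, x: False}


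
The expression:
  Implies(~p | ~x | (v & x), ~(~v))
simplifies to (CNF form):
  (p | v) & (v | x)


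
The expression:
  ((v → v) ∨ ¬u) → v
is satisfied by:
  {v: True}


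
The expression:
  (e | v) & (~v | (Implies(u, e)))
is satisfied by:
  {e: True, v: True, u: False}
  {e: True, v: False, u: False}
  {e: True, u: True, v: True}
  {e: True, u: True, v: False}
  {v: True, u: False, e: False}


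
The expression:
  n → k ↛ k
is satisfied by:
  {n: False}


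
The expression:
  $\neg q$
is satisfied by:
  {q: False}


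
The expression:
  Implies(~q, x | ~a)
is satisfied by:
  {x: True, q: True, a: False}
  {x: True, q: False, a: False}
  {q: True, x: False, a: False}
  {x: False, q: False, a: False}
  {x: True, a: True, q: True}
  {x: True, a: True, q: False}
  {a: True, q: True, x: False}


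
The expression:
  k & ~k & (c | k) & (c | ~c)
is never true.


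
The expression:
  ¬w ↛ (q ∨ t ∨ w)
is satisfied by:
  {q: False, w: False, t: False}


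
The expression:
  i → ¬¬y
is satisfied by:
  {y: True, i: False}
  {i: False, y: False}
  {i: True, y: True}


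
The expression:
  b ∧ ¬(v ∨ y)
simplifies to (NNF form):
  b ∧ ¬v ∧ ¬y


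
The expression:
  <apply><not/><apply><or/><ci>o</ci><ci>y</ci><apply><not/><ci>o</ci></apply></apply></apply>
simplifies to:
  <false/>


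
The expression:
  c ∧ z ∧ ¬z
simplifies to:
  False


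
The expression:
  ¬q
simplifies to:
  ¬q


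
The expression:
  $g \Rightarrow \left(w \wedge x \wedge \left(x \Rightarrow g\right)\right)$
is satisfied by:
  {w: True, x: True, g: False}
  {w: True, x: False, g: False}
  {x: True, w: False, g: False}
  {w: False, x: False, g: False}
  {w: True, g: True, x: True}


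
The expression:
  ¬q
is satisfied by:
  {q: False}


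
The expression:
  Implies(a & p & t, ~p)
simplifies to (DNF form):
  ~a | ~p | ~t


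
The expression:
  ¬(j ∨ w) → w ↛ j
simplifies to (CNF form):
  j ∨ w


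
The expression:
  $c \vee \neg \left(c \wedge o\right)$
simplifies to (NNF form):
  $\text{True}$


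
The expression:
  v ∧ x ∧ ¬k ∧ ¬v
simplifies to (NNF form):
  False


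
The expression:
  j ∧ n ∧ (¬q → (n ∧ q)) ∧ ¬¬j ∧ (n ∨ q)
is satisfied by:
  {j: True, q: True, n: True}


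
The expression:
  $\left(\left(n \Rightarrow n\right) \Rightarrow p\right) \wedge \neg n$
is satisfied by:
  {p: True, n: False}


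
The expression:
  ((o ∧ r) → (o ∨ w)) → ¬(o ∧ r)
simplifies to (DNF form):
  ¬o ∨ ¬r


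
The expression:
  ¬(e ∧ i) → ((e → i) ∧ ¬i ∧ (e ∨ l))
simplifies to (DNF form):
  (e ∧ i) ∨ (e ∧ ¬e) ∨ (e ∧ i ∧ l) ∨ (e ∧ i ∧ ¬i) ∨ (e ∧ l ∧ ¬e) ∨ (e ∧ ¬e ∧ ¬i) ∨ (i ∧ l ∧ ¬i) ∨ (l ∧ ¬e ∧ ¬i)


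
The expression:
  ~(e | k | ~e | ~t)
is never true.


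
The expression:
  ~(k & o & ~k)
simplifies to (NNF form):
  True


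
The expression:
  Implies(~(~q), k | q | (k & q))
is always true.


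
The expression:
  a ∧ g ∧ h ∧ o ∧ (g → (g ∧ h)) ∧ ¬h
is never true.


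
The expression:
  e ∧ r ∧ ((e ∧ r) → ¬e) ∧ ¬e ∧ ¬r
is never true.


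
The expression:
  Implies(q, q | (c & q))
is always true.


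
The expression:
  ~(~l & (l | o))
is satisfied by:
  {l: True, o: False}
  {o: False, l: False}
  {o: True, l: True}


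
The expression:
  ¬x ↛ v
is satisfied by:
  {v: True, x: False}
  {x: False, v: False}
  {x: True, v: True}


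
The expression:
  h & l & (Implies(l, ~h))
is never true.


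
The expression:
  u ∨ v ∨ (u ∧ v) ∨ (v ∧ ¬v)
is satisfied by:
  {v: True, u: True}
  {v: True, u: False}
  {u: True, v: False}


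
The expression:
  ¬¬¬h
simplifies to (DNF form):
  ¬h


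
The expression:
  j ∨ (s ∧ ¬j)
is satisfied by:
  {s: True, j: True}
  {s: True, j: False}
  {j: True, s: False}


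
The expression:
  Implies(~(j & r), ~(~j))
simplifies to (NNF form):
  j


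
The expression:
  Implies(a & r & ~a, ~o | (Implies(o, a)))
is always true.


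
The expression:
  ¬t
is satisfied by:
  {t: False}


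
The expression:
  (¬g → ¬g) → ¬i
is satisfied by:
  {i: False}


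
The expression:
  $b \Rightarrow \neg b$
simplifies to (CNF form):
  $\neg b$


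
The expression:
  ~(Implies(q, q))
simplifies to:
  False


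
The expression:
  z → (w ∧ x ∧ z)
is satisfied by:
  {x: True, w: True, z: False}
  {x: True, w: False, z: False}
  {w: True, x: False, z: False}
  {x: False, w: False, z: False}
  {x: True, z: True, w: True}


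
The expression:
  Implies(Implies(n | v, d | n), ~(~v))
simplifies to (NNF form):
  v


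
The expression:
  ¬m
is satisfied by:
  {m: False}


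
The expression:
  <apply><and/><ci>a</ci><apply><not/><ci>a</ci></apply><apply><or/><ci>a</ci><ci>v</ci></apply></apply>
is never true.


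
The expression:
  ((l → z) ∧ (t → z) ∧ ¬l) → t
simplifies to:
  l ∨ t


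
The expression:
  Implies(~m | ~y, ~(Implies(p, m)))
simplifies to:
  (m & y) | (p & ~m)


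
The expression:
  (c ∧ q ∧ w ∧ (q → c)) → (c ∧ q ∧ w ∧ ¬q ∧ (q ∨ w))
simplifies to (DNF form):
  ¬c ∨ ¬q ∨ ¬w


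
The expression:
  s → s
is always true.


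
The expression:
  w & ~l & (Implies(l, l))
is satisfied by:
  {w: True, l: False}


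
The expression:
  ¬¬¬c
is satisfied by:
  {c: False}


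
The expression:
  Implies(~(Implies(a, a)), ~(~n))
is always true.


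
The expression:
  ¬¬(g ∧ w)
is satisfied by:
  {w: True, g: True}


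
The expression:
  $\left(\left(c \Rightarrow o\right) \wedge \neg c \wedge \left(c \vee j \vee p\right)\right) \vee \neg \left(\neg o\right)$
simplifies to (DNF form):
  $o \vee \left(j \wedge \neg c\right) \vee \left(p \wedge \neg c\right)$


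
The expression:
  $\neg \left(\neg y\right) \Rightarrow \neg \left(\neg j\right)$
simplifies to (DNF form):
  $j \vee \neg y$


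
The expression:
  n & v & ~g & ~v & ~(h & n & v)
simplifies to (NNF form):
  False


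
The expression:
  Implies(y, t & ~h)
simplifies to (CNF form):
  (t | ~y) & (~h | ~y)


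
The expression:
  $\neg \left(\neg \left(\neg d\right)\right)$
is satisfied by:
  {d: False}


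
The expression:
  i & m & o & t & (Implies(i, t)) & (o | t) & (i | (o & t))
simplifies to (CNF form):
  i & m & o & t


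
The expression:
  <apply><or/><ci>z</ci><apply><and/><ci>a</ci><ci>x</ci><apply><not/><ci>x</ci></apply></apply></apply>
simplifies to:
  <ci>z</ci>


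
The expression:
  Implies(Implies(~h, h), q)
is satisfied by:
  {q: True, h: False}
  {h: False, q: False}
  {h: True, q: True}


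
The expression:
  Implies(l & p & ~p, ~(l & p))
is always true.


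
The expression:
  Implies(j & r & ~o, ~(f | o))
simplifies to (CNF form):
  o | ~f | ~j | ~r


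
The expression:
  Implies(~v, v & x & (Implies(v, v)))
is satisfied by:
  {v: True}


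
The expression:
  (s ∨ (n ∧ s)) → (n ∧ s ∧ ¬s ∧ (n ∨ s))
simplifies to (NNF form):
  ¬s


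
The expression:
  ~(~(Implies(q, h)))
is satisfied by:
  {h: True, q: False}
  {q: False, h: False}
  {q: True, h: True}


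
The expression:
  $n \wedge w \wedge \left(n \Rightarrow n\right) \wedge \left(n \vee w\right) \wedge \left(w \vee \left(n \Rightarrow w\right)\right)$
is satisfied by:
  {w: True, n: True}


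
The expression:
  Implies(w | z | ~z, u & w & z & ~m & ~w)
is never true.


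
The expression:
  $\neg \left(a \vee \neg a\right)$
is never true.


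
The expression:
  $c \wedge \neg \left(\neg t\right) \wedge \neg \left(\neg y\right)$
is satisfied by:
  {t: True, c: True, y: True}


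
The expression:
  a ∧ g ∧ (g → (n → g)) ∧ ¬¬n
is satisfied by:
  {a: True, g: True, n: True}


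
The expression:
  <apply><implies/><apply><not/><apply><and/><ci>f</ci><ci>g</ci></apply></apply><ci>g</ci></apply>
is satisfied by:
  {g: True}


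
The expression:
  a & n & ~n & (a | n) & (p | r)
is never true.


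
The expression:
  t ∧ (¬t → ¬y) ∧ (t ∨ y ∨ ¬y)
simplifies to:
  t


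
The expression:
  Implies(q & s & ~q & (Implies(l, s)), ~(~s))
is always true.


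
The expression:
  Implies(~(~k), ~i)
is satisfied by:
  {k: False, i: False}
  {i: True, k: False}
  {k: True, i: False}


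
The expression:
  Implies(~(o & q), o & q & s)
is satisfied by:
  {o: True, q: True}


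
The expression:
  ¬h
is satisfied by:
  {h: False}


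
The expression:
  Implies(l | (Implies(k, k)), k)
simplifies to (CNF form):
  k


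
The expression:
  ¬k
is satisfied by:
  {k: False}


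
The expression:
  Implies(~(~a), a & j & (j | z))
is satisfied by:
  {j: True, a: False}
  {a: False, j: False}
  {a: True, j: True}


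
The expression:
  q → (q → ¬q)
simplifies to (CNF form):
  ¬q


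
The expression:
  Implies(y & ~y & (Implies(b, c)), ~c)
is always true.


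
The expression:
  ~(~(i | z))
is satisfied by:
  {i: True, z: True}
  {i: True, z: False}
  {z: True, i: False}


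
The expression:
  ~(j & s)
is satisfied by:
  {s: False, j: False}
  {j: True, s: False}
  {s: True, j: False}


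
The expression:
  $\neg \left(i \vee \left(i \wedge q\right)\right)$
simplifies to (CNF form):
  $\neg i$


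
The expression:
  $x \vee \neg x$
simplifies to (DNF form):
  $\text{True}$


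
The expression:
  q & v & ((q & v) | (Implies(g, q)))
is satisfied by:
  {q: True, v: True}


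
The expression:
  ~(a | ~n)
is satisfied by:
  {n: True, a: False}


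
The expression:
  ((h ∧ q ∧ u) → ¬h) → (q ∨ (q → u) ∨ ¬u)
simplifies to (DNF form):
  True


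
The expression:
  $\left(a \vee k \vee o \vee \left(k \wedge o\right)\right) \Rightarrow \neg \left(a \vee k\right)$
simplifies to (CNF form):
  $\neg a \wedge \neg k$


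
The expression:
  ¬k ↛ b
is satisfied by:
  {b: True, k: False}
  {k: False, b: False}
  {k: True, b: True}


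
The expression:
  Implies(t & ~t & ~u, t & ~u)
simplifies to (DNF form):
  True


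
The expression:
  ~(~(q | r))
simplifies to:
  q | r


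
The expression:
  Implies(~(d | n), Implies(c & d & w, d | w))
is always true.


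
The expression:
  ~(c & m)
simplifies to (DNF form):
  ~c | ~m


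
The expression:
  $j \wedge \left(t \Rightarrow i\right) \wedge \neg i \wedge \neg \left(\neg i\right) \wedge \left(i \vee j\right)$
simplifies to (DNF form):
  $\text{False}$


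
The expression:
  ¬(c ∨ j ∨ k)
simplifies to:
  ¬c ∧ ¬j ∧ ¬k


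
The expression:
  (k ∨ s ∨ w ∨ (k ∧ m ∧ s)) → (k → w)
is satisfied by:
  {w: True, k: False}
  {k: False, w: False}
  {k: True, w: True}


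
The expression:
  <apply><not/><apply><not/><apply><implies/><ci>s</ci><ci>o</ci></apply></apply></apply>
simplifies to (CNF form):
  <apply><or/><ci>o</ci><apply><not/><ci>s</ci></apply></apply>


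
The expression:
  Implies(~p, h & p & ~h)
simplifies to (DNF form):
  p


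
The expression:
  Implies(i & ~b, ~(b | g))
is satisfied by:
  {b: True, g: False, i: False}
  {g: False, i: False, b: False}
  {b: True, i: True, g: False}
  {i: True, g: False, b: False}
  {b: True, g: True, i: False}
  {g: True, b: False, i: False}
  {b: True, i: True, g: True}


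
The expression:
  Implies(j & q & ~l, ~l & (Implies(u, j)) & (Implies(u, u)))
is always true.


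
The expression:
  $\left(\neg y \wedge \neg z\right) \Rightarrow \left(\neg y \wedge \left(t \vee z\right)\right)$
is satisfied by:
  {y: True, t: True, z: True}
  {y: True, t: True, z: False}
  {y: True, z: True, t: False}
  {y: True, z: False, t: False}
  {t: True, z: True, y: False}
  {t: True, z: False, y: False}
  {z: True, t: False, y: False}


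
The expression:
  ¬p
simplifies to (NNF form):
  ¬p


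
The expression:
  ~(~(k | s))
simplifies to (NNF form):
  k | s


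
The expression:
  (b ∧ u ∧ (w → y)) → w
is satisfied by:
  {w: True, u: False, b: False}
  {u: False, b: False, w: False}
  {b: True, w: True, u: False}
  {b: True, u: False, w: False}
  {w: True, u: True, b: False}
  {u: True, w: False, b: False}
  {b: True, u: True, w: True}


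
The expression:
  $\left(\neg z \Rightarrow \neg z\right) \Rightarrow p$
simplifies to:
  $p$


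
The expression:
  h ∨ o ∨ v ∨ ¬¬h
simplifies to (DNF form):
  h ∨ o ∨ v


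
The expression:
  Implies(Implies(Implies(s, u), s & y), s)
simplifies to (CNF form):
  True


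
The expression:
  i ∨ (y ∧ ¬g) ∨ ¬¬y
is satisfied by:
  {i: True, y: True}
  {i: True, y: False}
  {y: True, i: False}


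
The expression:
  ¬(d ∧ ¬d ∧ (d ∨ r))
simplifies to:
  True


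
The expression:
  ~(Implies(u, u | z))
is never true.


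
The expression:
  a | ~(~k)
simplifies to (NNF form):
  a | k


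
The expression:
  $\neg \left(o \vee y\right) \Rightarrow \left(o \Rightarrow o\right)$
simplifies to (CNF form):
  $\text{True}$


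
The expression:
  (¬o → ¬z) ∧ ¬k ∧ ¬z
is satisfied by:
  {z: False, k: False}


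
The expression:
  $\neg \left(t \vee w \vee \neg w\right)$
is never true.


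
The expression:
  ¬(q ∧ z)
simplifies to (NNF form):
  ¬q ∨ ¬z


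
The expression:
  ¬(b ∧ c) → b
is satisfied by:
  {b: True}


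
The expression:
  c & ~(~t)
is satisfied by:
  {t: True, c: True}


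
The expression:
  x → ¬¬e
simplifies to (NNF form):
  e ∨ ¬x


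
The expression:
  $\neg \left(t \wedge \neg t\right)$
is always true.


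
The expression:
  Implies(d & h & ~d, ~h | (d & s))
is always true.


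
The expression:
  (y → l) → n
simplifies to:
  n ∨ (y ∧ ¬l)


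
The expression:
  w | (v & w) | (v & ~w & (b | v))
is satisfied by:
  {v: True, w: True}
  {v: True, w: False}
  {w: True, v: False}


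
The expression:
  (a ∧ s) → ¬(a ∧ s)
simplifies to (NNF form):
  ¬a ∨ ¬s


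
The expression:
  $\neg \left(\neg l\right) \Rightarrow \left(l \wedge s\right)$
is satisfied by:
  {s: True, l: False}
  {l: False, s: False}
  {l: True, s: True}


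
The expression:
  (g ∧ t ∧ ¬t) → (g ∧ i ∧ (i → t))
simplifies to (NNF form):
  True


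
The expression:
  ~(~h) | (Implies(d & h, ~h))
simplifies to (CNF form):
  True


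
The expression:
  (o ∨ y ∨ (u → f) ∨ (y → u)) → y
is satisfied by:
  {y: True}


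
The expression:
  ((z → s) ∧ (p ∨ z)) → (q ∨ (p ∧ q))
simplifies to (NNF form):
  q ∨ (z ∧ ¬s) ∨ (¬p ∧ ¬z)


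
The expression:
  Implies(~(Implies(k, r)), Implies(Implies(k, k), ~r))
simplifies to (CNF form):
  True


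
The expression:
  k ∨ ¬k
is always true.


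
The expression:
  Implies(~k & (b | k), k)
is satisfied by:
  {k: True, b: False}
  {b: False, k: False}
  {b: True, k: True}


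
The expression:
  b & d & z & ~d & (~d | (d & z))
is never true.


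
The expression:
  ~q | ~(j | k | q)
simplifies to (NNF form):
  ~q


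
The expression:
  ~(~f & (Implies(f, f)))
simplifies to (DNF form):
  f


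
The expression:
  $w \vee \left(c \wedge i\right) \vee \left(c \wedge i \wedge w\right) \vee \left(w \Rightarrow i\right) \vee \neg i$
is always true.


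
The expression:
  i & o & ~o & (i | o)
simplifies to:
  False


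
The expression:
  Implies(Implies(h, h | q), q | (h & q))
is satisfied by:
  {q: True}


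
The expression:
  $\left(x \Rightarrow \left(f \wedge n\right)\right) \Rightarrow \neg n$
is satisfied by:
  {x: True, n: False, f: False}
  {x: False, n: False, f: False}
  {f: True, x: True, n: False}
  {f: True, x: False, n: False}
  {n: True, x: True, f: False}


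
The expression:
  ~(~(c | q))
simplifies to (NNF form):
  c | q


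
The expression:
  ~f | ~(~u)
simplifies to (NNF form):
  u | ~f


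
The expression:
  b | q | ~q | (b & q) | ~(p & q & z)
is always true.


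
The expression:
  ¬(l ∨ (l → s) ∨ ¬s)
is never true.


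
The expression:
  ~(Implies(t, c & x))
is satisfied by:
  {t: True, c: False, x: False}
  {t: True, x: True, c: False}
  {t: True, c: True, x: False}


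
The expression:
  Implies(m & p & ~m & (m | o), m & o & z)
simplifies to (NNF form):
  True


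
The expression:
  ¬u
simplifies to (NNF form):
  ¬u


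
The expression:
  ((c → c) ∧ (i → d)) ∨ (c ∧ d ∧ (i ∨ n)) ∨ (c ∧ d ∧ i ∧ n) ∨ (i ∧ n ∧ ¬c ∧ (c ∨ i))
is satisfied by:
  {n: True, d: True, c: False, i: False}
  {d: True, n: False, c: False, i: False}
  {n: True, d: True, c: True, i: False}
  {d: True, c: True, n: False, i: False}
  {n: True, c: False, d: False, i: False}
  {n: False, c: False, d: False, i: False}
  {n: True, c: True, d: False, i: False}
  {c: True, n: False, d: False, i: False}
  {i: True, n: True, d: True, c: False}
  {i: True, d: True, n: False, c: False}
  {i: True, n: True, d: True, c: True}
  {i: True, d: True, c: True, n: False}
  {i: True, n: True, c: False, d: False}


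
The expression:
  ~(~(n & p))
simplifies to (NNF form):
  n & p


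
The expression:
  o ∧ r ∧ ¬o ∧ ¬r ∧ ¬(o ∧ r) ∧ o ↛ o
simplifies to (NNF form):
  False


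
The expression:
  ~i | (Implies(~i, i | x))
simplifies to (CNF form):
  True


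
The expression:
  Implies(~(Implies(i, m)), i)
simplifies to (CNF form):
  True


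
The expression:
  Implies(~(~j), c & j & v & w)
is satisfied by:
  {w: True, v: True, c: True, j: False}
  {w: True, v: True, c: False, j: False}
  {w: True, c: True, v: False, j: False}
  {w: True, c: False, v: False, j: False}
  {v: True, c: True, w: False, j: False}
  {v: True, c: False, w: False, j: False}
  {c: True, w: False, v: False, j: False}
  {c: False, w: False, v: False, j: False}
  {j: True, w: True, v: True, c: True}


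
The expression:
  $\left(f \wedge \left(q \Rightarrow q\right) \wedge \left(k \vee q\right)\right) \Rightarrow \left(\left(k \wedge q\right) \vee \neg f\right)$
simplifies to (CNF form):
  $\left(k \vee \neg f \vee \neg k\right) \wedge \left(k \vee \neg f \vee \neg q\right) \wedge \left(q \vee \neg f \vee \neg k\right) \wedge \left(q \vee \neg f \vee \neg q\right)$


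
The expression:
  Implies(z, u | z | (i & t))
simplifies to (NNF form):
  True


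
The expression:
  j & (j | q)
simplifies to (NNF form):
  j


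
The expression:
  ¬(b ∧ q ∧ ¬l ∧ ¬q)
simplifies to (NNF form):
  True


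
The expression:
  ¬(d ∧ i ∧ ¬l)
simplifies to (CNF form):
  l ∨ ¬d ∨ ¬i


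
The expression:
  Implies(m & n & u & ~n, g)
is always true.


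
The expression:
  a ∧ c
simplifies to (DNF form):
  a ∧ c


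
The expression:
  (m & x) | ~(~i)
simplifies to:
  i | (m & x)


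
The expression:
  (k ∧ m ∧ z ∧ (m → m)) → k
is always true.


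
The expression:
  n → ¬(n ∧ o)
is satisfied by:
  {o: False, n: False}
  {n: True, o: False}
  {o: True, n: False}


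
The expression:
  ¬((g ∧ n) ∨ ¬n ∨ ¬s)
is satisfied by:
  {s: True, n: True, g: False}


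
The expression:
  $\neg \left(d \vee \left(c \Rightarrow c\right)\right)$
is never true.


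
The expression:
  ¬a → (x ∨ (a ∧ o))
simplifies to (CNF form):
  a ∨ x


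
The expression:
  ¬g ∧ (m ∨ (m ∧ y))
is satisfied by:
  {m: True, g: False}


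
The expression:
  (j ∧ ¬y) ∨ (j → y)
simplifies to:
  True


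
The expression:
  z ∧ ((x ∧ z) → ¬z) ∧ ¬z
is never true.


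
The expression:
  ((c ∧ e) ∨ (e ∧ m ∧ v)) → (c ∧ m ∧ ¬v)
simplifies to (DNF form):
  (m ∧ ¬v) ∨ (¬c ∧ ¬m) ∨ ¬e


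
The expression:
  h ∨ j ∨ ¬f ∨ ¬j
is always true.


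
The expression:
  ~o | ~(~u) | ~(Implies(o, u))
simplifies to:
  True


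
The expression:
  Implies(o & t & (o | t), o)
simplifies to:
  True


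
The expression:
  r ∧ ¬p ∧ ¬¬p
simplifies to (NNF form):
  False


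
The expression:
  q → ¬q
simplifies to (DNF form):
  ¬q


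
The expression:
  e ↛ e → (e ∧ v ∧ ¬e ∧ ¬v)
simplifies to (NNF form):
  True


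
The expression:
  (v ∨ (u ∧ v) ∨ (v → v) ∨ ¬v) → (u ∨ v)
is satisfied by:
  {v: True, u: True}
  {v: True, u: False}
  {u: True, v: False}


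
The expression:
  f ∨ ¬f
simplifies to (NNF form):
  True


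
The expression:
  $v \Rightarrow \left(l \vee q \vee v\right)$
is always true.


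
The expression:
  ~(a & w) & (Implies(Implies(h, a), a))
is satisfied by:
  {h: True, w: False, a: False}
  {a: True, h: True, w: False}
  {a: True, h: False, w: False}
  {w: True, h: True, a: False}


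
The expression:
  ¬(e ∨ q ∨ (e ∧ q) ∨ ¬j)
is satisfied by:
  {j: True, q: False, e: False}


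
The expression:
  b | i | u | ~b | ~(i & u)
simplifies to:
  True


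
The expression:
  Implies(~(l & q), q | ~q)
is always true.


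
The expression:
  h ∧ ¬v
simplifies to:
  h ∧ ¬v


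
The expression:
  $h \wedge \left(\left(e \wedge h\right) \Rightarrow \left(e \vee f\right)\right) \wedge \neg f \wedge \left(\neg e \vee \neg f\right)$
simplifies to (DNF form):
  $h \wedge \neg f$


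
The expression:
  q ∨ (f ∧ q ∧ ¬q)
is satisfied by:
  {q: True}


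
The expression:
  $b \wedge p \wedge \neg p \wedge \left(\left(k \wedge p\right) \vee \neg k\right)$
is never true.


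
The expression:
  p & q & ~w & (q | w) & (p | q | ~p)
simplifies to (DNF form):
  p & q & ~w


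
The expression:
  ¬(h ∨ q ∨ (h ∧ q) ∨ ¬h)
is never true.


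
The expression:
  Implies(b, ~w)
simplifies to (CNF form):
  ~b | ~w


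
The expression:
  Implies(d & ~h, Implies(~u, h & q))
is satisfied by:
  {u: True, h: True, d: False}
  {u: True, h: False, d: False}
  {h: True, u: False, d: False}
  {u: False, h: False, d: False}
  {d: True, u: True, h: True}
  {d: True, u: True, h: False}
  {d: True, h: True, u: False}


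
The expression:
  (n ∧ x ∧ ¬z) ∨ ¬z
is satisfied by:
  {z: False}


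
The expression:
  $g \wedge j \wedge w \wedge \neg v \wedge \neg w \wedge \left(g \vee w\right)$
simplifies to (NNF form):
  $\text{False}$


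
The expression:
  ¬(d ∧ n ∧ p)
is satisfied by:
  {p: False, d: False, n: False}
  {n: True, p: False, d: False}
  {d: True, p: False, n: False}
  {n: True, d: True, p: False}
  {p: True, n: False, d: False}
  {n: True, p: True, d: False}
  {d: True, p: True, n: False}


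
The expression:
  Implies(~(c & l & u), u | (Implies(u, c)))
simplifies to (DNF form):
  True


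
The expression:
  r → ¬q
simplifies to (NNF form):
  ¬q ∨ ¬r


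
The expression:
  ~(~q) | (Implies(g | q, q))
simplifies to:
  q | ~g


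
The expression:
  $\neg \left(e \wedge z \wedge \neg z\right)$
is always true.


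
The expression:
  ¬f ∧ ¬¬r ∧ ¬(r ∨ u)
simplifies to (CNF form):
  False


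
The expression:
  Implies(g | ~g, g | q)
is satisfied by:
  {q: True, g: True}
  {q: True, g: False}
  {g: True, q: False}


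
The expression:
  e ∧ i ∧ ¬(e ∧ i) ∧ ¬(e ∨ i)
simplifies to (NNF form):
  False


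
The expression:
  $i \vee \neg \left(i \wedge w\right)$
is always true.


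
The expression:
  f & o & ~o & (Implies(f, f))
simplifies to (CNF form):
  False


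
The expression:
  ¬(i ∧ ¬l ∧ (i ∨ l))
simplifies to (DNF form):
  l ∨ ¬i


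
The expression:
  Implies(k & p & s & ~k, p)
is always true.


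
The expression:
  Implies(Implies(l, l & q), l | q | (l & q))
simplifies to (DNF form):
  l | q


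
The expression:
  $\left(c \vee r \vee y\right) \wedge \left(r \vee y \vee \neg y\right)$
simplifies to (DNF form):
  $c \vee r \vee y$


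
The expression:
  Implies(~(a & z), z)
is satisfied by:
  {z: True}


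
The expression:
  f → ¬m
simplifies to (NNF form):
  ¬f ∨ ¬m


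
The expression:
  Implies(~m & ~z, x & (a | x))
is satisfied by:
  {x: True, z: True, m: True}
  {x: True, z: True, m: False}
  {x: True, m: True, z: False}
  {x: True, m: False, z: False}
  {z: True, m: True, x: False}
  {z: True, m: False, x: False}
  {m: True, z: False, x: False}


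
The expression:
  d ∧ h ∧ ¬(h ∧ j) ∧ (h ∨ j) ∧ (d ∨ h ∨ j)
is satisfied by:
  {h: True, d: True, j: False}


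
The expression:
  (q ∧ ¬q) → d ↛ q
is always true.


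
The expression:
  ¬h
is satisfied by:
  {h: False}


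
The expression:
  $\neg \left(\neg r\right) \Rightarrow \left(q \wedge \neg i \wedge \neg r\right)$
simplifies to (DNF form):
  $\neg r$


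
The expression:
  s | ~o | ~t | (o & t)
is always true.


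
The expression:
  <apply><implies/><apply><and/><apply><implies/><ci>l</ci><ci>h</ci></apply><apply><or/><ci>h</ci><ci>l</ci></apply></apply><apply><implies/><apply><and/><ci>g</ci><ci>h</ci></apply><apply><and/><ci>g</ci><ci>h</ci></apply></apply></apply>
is always true.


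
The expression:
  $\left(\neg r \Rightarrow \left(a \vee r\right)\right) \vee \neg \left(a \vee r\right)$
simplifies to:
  $\text{True}$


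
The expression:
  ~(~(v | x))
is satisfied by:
  {x: True, v: True}
  {x: True, v: False}
  {v: True, x: False}


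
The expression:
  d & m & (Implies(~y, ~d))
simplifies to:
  d & m & y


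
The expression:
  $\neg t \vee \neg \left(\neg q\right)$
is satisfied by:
  {q: True, t: False}
  {t: False, q: False}
  {t: True, q: True}


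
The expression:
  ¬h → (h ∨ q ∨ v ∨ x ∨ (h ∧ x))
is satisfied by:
  {x: True, q: True, v: True, h: True}
  {x: True, q: True, v: True, h: False}
  {x: True, q: True, h: True, v: False}
  {x: True, q: True, h: False, v: False}
  {x: True, v: True, h: True, q: False}
  {x: True, v: True, h: False, q: False}
  {x: True, v: False, h: True, q: False}
  {x: True, v: False, h: False, q: False}
  {q: True, v: True, h: True, x: False}
  {q: True, v: True, h: False, x: False}
  {q: True, h: True, v: False, x: False}
  {q: True, h: False, v: False, x: False}
  {v: True, h: True, q: False, x: False}
  {v: True, q: False, h: False, x: False}
  {h: True, q: False, v: False, x: False}


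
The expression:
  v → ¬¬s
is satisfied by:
  {s: True, v: False}
  {v: False, s: False}
  {v: True, s: True}


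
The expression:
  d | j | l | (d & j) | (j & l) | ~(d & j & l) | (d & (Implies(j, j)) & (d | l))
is always true.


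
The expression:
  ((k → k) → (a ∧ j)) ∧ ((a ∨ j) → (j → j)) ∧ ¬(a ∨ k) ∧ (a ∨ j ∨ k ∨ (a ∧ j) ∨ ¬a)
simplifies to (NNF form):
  False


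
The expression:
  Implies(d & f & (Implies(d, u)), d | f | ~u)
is always true.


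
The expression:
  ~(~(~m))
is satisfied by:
  {m: False}


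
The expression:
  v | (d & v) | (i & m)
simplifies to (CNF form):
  (i | v) & (m | v)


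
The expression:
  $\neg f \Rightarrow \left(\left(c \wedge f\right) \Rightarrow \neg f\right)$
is always true.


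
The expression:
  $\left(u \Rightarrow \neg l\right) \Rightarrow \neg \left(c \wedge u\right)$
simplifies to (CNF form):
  $l \vee \neg c \vee \neg u$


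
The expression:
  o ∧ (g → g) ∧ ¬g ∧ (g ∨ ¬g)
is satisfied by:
  {o: True, g: False}


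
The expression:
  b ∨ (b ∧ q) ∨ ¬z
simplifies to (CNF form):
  b ∨ ¬z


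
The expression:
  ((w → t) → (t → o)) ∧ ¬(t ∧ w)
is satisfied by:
  {o: True, w: False, t: False}
  {w: False, t: False, o: False}
  {o: True, w: True, t: False}
  {w: True, o: False, t: False}
  {t: True, o: True, w: False}


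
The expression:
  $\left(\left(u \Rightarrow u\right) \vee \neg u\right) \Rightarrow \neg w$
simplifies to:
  $\neg w$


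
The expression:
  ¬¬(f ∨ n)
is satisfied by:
  {n: True, f: True}
  {n: True, f: False}
  {f: True, n: False}


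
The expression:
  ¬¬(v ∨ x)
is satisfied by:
  {x: True, v: True}
  {x: True, v: False}
  {v: True, x: False}


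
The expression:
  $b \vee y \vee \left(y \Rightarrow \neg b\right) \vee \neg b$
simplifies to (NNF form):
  $\text{True}$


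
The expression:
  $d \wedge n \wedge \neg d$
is never true.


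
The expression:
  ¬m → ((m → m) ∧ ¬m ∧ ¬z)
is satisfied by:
  {m: True, z: False}
  {z: False, m: False}
  {z: True, m: True}


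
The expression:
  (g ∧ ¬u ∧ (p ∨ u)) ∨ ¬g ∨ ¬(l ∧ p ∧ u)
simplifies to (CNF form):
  ¬g ∨ ¬l ∨ ¬p ∨ ¬u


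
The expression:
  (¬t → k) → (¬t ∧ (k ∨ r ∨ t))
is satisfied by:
  {t: False}


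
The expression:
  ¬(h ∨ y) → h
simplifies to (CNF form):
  h ∨ y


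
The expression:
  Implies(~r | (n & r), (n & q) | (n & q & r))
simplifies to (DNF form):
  (n & q) | (r & ~n)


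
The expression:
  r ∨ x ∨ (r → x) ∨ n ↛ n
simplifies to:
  True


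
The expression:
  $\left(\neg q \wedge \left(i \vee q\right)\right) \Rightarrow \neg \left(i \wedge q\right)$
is always true.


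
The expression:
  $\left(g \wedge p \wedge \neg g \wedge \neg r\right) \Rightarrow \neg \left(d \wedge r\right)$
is always true.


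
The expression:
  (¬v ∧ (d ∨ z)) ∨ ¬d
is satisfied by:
  {v: False, d: False}
  {d: True, v: False}
  {v: True, d: False}


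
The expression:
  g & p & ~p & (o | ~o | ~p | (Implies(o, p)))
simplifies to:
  False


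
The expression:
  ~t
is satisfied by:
  {t: False}


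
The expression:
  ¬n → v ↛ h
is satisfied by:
  {n: True, v: True, h: False}
  {n: True, h: False, v: False}
  {n: True, v: True, h: True}
  {n: True, h: True, v: False}
  {v: True, h: False, n: False}


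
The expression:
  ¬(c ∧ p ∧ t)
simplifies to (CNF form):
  ¬c ∨ ¬p ∨ ¬t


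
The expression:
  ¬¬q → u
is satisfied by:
  {u: True, q: False}
  {q: False, u: False}
  {q: True, u: True}


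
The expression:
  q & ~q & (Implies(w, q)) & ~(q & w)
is never true.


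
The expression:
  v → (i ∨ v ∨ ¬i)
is always true.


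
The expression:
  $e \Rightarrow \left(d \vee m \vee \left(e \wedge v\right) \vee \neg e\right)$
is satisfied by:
  {d: True, m: True, v: True, e: False}
  {d: True, m: True, e: False, v: False}
  {d: True, v: True, e: False, m: False}
  {d: True, e: False, v: False, m: False}
  {m: True, v: True, e: False, d: False}
  {m: True, e: False, v: False, d: False}
  {v: True, m: False, e: False, d: False}
  {m: False, e: False, v: False, d: False}
  {m: True, d: True, e: True, v: True}
  {m: True, d: True, e: True, v: False}
  {d: True, e: True, v: True, m: False}
  {d: True, e: True, m: False, v: False}
  {v: True, e: True, m: True, d: False}
  {e: True, m: True, d: False, v: False}
  {e: True, v: True, d: False, m: False}


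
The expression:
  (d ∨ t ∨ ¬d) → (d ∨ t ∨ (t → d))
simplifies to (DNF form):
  True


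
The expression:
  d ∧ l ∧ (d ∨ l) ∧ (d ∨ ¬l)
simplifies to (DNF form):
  d ∧ l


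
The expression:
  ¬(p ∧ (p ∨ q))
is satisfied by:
  {p: False}


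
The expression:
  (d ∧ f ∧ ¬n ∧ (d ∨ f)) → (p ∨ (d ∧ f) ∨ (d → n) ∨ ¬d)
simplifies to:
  True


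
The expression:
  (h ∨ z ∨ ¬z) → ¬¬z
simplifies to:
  z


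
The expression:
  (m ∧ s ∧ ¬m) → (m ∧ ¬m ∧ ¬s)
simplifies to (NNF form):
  True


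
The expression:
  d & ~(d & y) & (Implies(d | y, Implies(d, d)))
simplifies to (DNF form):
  d & ~y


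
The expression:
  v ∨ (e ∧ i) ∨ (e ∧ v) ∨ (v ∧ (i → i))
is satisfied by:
  {v: True, e: True, i: True}
  {v: True, e: True, i: False}
  {v: True, i: True, e: False}
  {v: True, i: False, e: False}
  {e: True, i: True, v: False}


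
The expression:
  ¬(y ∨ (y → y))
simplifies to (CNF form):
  False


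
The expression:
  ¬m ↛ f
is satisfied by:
  {f: True, m: False}
  {m: False, f: False}
  {m: True, f: True}


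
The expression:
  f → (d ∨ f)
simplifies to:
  True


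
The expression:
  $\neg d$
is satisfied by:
  {d: False}


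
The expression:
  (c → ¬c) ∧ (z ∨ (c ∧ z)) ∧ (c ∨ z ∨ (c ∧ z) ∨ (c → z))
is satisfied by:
  {z: True, c: False}


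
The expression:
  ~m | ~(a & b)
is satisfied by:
  {m: False, a: False, b: False}
  {b: True, m: False, a: False}
  {a: True, m: False, b: False}
  {b: True, a: True, m: False}
  {m: True, b: False, a: False}
  {b: True, m: True, a: False}
  {a: True, m: True, b: False}


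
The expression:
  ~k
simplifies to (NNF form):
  ~k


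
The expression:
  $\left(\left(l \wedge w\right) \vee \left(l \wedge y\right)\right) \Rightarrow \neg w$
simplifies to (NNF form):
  $\neg l \vee \neg w$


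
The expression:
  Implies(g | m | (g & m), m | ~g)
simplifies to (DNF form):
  m | ~g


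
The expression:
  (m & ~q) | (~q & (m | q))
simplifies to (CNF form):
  m & ~q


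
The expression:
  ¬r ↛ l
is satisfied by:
  {r: False, l: False}


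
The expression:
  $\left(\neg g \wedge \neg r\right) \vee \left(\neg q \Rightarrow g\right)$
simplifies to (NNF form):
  $g \vee q \vee \neg r$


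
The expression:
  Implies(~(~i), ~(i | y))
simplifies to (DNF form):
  ~i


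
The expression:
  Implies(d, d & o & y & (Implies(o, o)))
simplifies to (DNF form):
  ~d | (o & y)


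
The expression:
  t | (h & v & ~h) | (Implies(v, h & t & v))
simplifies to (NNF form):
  t | ~v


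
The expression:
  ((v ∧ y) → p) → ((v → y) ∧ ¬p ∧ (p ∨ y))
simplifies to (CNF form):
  y ∧ ¬p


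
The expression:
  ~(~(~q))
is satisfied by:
  {q: False}
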